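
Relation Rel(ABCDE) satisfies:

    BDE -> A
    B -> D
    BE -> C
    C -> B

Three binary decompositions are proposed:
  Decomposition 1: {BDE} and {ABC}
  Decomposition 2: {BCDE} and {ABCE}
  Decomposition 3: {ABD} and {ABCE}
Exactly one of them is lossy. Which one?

Decomposition 1: common = {B}, closure = {BD} → lossy.
Decomposition 2: common = {BCE}, closure = {ABCDE} → lossless.
Decomposition 3: common = {AB}, closure = {ABD} → lossless.

Decomposition 1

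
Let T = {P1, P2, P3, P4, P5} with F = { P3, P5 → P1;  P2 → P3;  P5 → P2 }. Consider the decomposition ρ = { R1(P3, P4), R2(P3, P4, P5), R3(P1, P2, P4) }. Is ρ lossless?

No

Chase test. Columns are P1, P2, P3, P4, P5; row i has aⱼ where attribute j ∈ Ri, else bᵢⱼ.
Initial tableau (one row per fragment):
  row 1: b11 b12 a3 a4 b15
  row 2: b21 b22 a3 a4 a5
  row 3: a1 a2 b33 a4 b35
No row becomes fully distinguished — the join is lossy.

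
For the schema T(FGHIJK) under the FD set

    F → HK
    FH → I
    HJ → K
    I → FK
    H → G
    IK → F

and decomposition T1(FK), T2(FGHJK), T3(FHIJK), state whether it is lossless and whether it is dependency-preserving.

lossless and dependency-preserving

Lossless test (chase): Rows 1 and 2 agree on F; apply F→HK and equate their HK entries. Rows 1 and 2 agree on FH; apply FH→I and equate their I entries. Rows 1 and 3 agree on FH; apply FH→I and equate their I entries. Rows 1 and 2 agree on H; apply H→G and equate their G entries. Rows 1 and 3 agree on H; apply H→G and equate their G entries. Row 2 is now all distinguished symbols — the join is lossless.
Dependency preservation: every FD's attributes lie within a single fragment, so each can be enforced locally — preserved.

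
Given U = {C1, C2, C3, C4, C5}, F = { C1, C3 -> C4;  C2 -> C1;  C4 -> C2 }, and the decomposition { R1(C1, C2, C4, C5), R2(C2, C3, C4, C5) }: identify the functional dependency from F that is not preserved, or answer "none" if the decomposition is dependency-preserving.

Check C1, C3 → C4: no single fragment contains all of {C1, C3, C4}, and the restricted closure of {C1, C3} across the fragments never reaches {C4}.
C2 → C1 is preserved.
C4 → C2 is preserved.

C1, C3 -> C4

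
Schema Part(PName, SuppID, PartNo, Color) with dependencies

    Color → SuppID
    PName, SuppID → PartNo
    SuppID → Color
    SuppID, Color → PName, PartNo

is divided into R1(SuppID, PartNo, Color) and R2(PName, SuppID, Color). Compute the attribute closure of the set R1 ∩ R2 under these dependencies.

R1 ∩ R2 = {SuppID, Color}.
SuppID, Color → PName, PartNo applies, adding PName, PartNo
Closure: {PName, SuppID, PartNo, Color}.

PName, SuppID, PartNo, Color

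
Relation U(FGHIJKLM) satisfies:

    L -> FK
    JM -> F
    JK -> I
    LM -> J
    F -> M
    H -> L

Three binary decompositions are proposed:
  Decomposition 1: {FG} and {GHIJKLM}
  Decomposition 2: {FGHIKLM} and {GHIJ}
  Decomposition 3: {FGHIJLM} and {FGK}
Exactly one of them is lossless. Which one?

Decomposition 2

Decomposition 1: common = {G}, closure = {G} → lossy.
Decomposition 2: common = {GHI}, closure = {FGHIJKLM} → lossless.
Decomposition 3: common = {FG}, closure = {FGM} → lossy.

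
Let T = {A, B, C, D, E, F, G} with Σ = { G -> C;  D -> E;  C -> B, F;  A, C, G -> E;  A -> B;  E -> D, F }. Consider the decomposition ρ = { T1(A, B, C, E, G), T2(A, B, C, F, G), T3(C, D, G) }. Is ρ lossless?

No

Chase test. Columns are A, B, C, D, E, F, G; row i has aⱼ where attribute j ∈ Ti, else bᵢⱼ.
Initial tableau (one row per fragment):
  row 1: a1 a2 a3 b14 a5 b16 a7
  row 2: a1 a2 a3 b24 b25 a6 a7
  row 3: b31 b32 a3 a4 b35 b36 a7
Rows 1 and 2 agree on C; apply C→B, F and equate their B, F entries.
Rows 1 and 3 agree on C; apply C→B, F and equate their B, F entries.
Rows 1 and 2 agree on A, C, G; apply A, C, G→E and equate their E entries.
Rows 1 and 2 agree on E; apply E→D, F and equate their D, F entries.
No row becomes fully distinguished — the join is lossy.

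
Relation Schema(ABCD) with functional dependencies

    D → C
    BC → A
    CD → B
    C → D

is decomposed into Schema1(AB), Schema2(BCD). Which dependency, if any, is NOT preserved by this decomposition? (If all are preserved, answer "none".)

Check BC → A: no single fragment contains all of {ABC}, and the restricted closure of {BC} across the fragments never reaches {A}.
D → C is preserved.
CD → B is preserved.
C → D is preserved.

BC → A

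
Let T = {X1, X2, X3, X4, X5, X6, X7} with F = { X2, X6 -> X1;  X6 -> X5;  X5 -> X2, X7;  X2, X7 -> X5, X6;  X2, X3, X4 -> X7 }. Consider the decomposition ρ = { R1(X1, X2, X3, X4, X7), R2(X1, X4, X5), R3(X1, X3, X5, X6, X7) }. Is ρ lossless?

No

Chase test. Columns are X1, X2, X3, X4, X5, X6, X7; row i has aⱼ where attribute j ∈ Ri, else bᵢⱼ.
Initial tableau (one row per fragment):
  row 1: a1 a2 a3 a4 b15 b16 a7
  row 2: a1 b22 b23 a4 a5 b26 b27
  row 3: a1 b32 a3 b34 a5 a6 a7
Rows 2 and 3 agree on X5; apply X5→X2, X7 and equate their X2, X7 entries.
Rows 2 and 3 agree on X2, X7; apply X2, X7→X5, X6 and equate their X5, X6 entries.
No row becomes fully distinguished — the join is lossy.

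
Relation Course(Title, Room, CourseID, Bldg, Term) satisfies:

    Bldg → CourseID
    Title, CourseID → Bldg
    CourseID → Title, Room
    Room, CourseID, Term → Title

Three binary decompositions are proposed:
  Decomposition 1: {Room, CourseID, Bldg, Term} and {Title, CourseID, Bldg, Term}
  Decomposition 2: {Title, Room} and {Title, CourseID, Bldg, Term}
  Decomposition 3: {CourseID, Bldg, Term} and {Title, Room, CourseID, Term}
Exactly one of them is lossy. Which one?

Decomposition 1: common = {CourseID, Bldg, Term}, closure = {Title, Room, CourseID, Bldg, Term} → lossless.
Decomposition 2: common = {Title}, closure = {Title} → lossy.
Decomposition 3: common = {CourseID, Term}, closure = {Title, Room, CourseID, Bldg, Term} → lossless.

Decomposition 2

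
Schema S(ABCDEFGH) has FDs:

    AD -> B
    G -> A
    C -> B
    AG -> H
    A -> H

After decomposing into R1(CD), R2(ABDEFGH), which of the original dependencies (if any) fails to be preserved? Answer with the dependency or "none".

C -> B

Check C → B: no single fragment contains all of {BC}, and the restricted closure of {C} across the fragments never reaches {B}.
AD → B is preserved.
G → A is preserved.
AG → H is preserved.
A → H is preserved.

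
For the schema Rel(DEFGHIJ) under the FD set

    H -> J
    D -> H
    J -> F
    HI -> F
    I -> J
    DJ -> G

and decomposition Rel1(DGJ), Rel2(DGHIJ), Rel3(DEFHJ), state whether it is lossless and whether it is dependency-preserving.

lossy but dependency-preserving

Lossless test (chase): Rows 1 and 2 agree on D; apply D→H and equate their H entries. Rows 1 and 2 agree on J; apply J→F and equate their F entries. Rows 1 and 3 agree on J; apply J→F and equate their F entries. Rows 1 and 3 agree on DJ; apply DJ→G and equate their G entries. No row becomes fully distinguished — the join is lossy.
Dependency preservation: HI → F is not contained in any single fragment, but the restricted closure of its left-hand side across the fragments still reaches the right-hand side; the remaining FDs each lie inside some fragment. All dependencies are preserved.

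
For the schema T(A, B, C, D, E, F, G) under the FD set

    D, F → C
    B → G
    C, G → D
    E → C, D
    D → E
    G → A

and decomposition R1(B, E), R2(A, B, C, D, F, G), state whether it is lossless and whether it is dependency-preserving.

Lossless test: (B)⁺ = {A, B, G}, which is a superkey of neither fragment — lossy.
Dependency preservation: the restricted closure of {E} across the fragments never reaches {C, D}, so E → C, D cannot be enforced without a join — not preserved.

lossy and not dependency-preserving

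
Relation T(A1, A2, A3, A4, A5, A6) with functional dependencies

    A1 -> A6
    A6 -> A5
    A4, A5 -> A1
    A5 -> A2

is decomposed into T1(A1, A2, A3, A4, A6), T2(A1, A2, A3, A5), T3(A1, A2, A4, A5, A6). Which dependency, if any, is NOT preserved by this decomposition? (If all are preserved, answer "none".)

A1 → A6 lies within T1.
A6 → A5 lies within T3.
A4, A5 → A1 lies within T3.
A5 → A2 lies within T2.
Every dependency is enforceable on the fragments, so the decomposition is dependency-preserving.

none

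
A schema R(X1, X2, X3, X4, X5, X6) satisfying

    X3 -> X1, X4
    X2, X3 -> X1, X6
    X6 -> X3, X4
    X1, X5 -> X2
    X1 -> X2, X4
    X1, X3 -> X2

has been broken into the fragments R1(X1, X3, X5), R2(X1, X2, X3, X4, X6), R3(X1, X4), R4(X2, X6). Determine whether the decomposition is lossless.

Chase test. Columns are X1, X2, X3, X4, X5, X6; row i has aⱼ where attribute j ∈ Ri, else bᵢⱼ.
Initial tableau (one row per fragment):
  row 1: a1 b12 a3 b14 a5 b16
  row 2: a1 a2 a3 a4 b25 a6
  row 3: a1 b32 b33 a4 b35 b36
  row 4: b41 a2 b43 b44 b45 a6
Rows 1 and 2 agree on X3; apply X3→X1, X4 and equate their X1, X4 entries.
Rows 2 and 4 agree on X6; apply X6→X3, X4 and equate their X3, X4 entries.
Rows 1 and 2 agree on X1; apply X1→X2, X4 and equate their X2, X4 entries.
Rows 1 and 3 agree on X1; apply X1→X2, X4 and equate their X2, X4 entries.
Rows 1 and 4 agree on X3; apply X3→X1, X4 and equate their X1, X4 entries.
Rows 1 and 2 agree on X2, X3; apply X2, X3→X1, X6 and equate their X1, X6 entries.
Row 1 is now all distinguished symbols — the join is lossless.

Yes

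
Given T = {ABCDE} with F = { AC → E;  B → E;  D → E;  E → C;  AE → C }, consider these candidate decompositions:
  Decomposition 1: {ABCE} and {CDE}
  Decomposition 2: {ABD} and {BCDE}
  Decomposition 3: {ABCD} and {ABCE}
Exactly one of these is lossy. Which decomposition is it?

Decomposition 1

Decomposition 1: common = {CE}, closure = {CE} → lossy.
Decomposition 2: common = {BD}, closure = {BCDE} → lossless.
Decomposition 3: common = {ABC}, closure = {ABCE} → lossless.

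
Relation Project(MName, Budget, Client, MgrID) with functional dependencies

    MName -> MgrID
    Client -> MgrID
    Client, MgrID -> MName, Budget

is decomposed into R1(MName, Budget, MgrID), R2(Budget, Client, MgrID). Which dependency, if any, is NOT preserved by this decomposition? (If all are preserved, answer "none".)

Check Client, MgrID → MName, Budget: no single fragment contains all of {MName, Budget, Client, MgrID}, and the restricted closure of {Client, MgrID} across the fragments never reaches {MName, Budget}.
MName → MgrID is preserved.
Client → MgrID is preserved.

Client, MgrID -> MName, Budget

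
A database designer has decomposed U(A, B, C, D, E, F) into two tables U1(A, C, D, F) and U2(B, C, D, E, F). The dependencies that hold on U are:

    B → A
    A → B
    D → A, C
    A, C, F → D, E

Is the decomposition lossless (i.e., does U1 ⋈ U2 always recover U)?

Common attributes: U1 ∩ U2 = {C, D, F}.
Closure of {C, D, F}: D → A, C applies, adding A; A, C, F → D, E applies, adding E; A → B applies, adding B. So (C, D, F)⁺ = {A, B, C, D, E, F}.
This closure contains every attribute of U1, so U1 ∩ U2 → U1. The join is lossless.

Yes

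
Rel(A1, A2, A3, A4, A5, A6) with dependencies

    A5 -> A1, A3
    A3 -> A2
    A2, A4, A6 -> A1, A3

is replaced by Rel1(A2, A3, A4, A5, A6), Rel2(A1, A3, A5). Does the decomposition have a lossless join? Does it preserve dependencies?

Lossless test: (A3, A5)⁺ = {A1, A2, A3, A5}, which contains all of one fragment — lossless.
Dependency preservation: the restricted closure of {A2, A4, A6} across the fragments never reaches {A1, A3}, so A2, A4, A6 → A1, A3 cannot be enforced without a join — not preserved.

lossless but not dependency-preserving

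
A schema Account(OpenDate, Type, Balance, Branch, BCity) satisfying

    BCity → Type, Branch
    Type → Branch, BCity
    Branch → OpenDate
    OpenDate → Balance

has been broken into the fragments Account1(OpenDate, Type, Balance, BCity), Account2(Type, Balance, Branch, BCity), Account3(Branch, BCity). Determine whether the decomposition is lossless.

Chase test. Columns are OpenDate, Type, Balance, Branch, BCity; row i has aⱼ where attribute j ∈ Accounti, else bᵢⱼ.
Initial tableau (one row per fragment):
  row 1: a1 a2 a3 b14 a5
  row 2: b21 a2 a3 a4 a5
  row 3: b31 b32 b33 a4 a5
Rows 1 and 2 agree on BCity; apply BCity→Type, Branch and equate their Type, Branch entries.
Rows 1 and 3 agree on BCity; apply BCity→Type, Branch and equate their Type, Branch entries.
Rows 1 and 2 agree on Branch; apply Branch→OpenDate and equate their OpenDate entries.
Rows 1 and 3 agree on Branch; apply Branch→OpenDate and equate their OpenDate entries.
Rows 1 and 3 agree on OpenDate; apply OpenDate→Balance and equate their Balance entries.
Row 1 is now all distinguished symbols — the join is lossless.

Yes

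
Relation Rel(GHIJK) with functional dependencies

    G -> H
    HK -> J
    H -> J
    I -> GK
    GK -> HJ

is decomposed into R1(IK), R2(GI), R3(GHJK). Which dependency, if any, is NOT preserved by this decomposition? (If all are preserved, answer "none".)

G → H lies within R3.
HK → J lies within R3.
H → J lies within R3.
I → GK: restricted closure across fragments reaches GK.
GK → HJ lies within R3.
Every dependency is enforceable on the fragments, so the decomposition is dependency-preserving.

none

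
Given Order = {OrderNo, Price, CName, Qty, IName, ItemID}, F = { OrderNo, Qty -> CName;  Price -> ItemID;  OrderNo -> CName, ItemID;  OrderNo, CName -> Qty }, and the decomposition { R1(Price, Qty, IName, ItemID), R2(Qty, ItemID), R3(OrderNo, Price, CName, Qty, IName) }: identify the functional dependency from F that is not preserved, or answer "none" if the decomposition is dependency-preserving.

Check OrderNo → CName, ItemID: no single fragment contains all of {OrderNo, CName, ItemID}, and the restricted closure of {OrderNo} across the fragments never reaches {CName, ItemID}.
OrderNo, Qty → CName is preserved.
Price → ItemID is preserved.
OrderNo, CName → Qty is preserved.

OrderNo -> CName, ItemID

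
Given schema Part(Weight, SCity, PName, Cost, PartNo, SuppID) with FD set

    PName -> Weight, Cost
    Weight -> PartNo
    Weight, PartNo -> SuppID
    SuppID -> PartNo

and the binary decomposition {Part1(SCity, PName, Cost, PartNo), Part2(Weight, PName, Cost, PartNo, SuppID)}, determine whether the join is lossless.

Yes

Common attributes: Part1 ∩ Part2 = {PName, Cost, PartNo}.
Closure of {PName, Cost, PartNo}: PName → Weight, Cost applies, adding Weight; Weight, PartNo → SuppID applies, adding SuppID. So (PName, Cost, PartNo)⁺ = {Weight, PName, Cost, PartNo, SuppID}.
This closure contains every attribute of Part2, so Part1 ∩ Part2 → Part2. The join is lossless.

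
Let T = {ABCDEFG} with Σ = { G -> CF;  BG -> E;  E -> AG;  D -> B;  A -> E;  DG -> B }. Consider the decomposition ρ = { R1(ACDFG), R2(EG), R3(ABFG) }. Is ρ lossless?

No

Chase test. Columns are ABCDEFG; row i has aⱼ where attribute j ∈ Ri, else bᵢⱼ.
Initial tableau (one row per fragment):
  row 1: a1 b12 a3 a4 b15 a6 a7
  row 2: b21 b22 b23 b24 a5 b26 a7
  row 3: a1 a2 b33 b34 b35 a6 a7
Rows 1 and 2 agree on G; apply G→CF and equate their CF entries.
Rows 1 and 3 agree on G; apply G→CF and equate their CF entries.
Rows 1 and 3 agree on A; apply A→E and equate their E entries.
No row becomes fully distinguished — the join is lossy.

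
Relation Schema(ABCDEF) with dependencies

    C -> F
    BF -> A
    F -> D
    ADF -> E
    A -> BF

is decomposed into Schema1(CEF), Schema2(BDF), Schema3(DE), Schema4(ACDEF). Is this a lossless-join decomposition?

No

Chase test. Columns are ABCDEF; row i has aⱼ where attribute j ∈ Schemai, else bᵢⱼ.
Initial tableau (one row per fragment):
  row 1: b11 b12 a3 b14 a5 a6
  row 2: b21 a2 b23 a4 b25 a6
  row 3: b31 b32 b33 a4 a5 b36
  row 4: a1 b42 a3 a4 a5 a6
Rows 1 and 2 agree on F; apply F→D and equate their D entries.
No row becomes fully distinguished — the join is lossy.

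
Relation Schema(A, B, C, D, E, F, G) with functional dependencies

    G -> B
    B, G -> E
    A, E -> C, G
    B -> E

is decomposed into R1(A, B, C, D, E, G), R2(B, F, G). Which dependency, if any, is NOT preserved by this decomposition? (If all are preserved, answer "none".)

none

G → B lies within R1.
B, G → E lies within R1.
A, E → C, G lies within R1.
B → E lies within R1.
Every dependency is enforceable on the fragments, so the decomposition is dependency-preserving.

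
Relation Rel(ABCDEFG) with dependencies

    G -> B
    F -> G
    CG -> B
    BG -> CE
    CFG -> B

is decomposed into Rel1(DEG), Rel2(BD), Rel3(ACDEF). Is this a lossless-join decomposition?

No

Chase test. Columns are ABCDEFG; row i has aⱼ where attribute j ∈ Reli, else bᵢⱼ.
Initial tableau (one row per fragment):
  row 1: b11 b12 b13 a4 a5 b16 a7
  row 2: b21 a2 b23 a4 b25 b26 b27
  row 3: a1 b32 a3 a4 a5 a6 b37
No row becomes fully distinguished — the join is lossy.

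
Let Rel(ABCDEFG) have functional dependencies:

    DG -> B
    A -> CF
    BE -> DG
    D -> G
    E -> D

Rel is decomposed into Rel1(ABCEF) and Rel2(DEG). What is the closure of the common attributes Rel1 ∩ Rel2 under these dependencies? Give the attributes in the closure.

BDEG

Rel1 ∩ Rel2 = {E}.
E → D applies, adding D
D → G applies, adding G
DG → B applies, adding B
Closure: {BDEG}.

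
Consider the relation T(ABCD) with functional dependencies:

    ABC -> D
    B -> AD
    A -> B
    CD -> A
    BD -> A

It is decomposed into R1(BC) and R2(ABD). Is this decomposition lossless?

Common attributes: R1 ∩ R2 = {B}.
Closure of {B}: B → AD applies, adding AD. So (B)⁺ = {ABD}.
This closure contains every attribute of R2, so R1 ∩ R2 → R2. The join is lossless.

Yes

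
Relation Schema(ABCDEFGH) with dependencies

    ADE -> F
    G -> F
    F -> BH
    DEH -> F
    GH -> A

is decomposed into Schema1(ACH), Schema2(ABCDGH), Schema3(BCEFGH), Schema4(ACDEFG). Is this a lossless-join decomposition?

Chase test. Columns are ABCDEFGH; row i has aⱼ where attribute j ∈ Schemai, else bᵢⱼ.
Initial tableau (one row per fragment):
  row 1: a1 b12 a3 b14 b15 b16 b17 a8
  row 2: a1 a2 a3 a4 b25 b26 a7 a8
  row 3: b31 a2 a3 b34 a5 a6 a7 a8
  row 4: a1 b42 a3 a4 a5 a6 a7 b48
Rows 2 and 3 agree on G; apply G→F and equate their F entries.
Rows 2 and 4 agree on F; apply F→BH and equate their BH entries.
Rows 2 and 3 agree on GH; apply GH→A and equate their A entries.
Row 4 is now all distinguished symbols — the join is lossless.

Yes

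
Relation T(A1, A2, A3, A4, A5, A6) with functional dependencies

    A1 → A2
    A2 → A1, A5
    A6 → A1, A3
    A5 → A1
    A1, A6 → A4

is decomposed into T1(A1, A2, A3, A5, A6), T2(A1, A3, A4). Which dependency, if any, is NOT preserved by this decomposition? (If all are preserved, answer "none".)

A1, A6 → A4

Check A1, A6 → A4: no single fragment contains all of {A1, A4, A6}, and the restricted closure of {A1, A6} across the fragments never reaches {A4}.
A1 → A2 is preserved.
A2 → A1, A5 is preserved.
A6 → A1, A3 is preserved.
A5 → A1 is preserved.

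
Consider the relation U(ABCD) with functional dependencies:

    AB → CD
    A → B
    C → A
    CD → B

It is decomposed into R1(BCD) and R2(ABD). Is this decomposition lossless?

Common attributes: R1 ∩ R2 = {BD}.
No dependency enlarges {BD}, so (BD)⁺ = {BD}.
The closure contains neither all of R1 = {BCD} nor all of R2 = {ABD}, so the common attributes are not a superkey of either fragment. The join is lossy.

No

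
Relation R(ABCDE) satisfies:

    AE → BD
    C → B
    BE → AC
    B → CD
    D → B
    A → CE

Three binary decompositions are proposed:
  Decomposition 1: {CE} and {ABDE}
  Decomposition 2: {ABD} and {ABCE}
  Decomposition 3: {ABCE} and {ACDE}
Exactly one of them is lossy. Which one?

Decomposition 1

Decomposition 1: common = {E}, closure = {E} → lossy.
Decomposition 2: common = {AB}, closure = {ABCDE} → lossless.
Decomposition 3: common = {ACE}, closure = {ABCDE} → lossless.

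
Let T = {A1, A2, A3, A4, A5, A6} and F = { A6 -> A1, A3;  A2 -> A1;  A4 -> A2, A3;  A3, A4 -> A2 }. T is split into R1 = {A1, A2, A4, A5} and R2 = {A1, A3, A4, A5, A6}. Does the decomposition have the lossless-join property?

Yes

Common attributes: R1 ∩ R2 = {A1, A4, A5}.
Closure of {A1, A4, A5}: A4 → A2, A3 applies, adding A2, A3. So (A1, A4, A5)⁺ = {A1, A2, A3, A4, A5}.
This closure contains every attribute of R1, so R1 ∩ R2 → R1. The join is lossless.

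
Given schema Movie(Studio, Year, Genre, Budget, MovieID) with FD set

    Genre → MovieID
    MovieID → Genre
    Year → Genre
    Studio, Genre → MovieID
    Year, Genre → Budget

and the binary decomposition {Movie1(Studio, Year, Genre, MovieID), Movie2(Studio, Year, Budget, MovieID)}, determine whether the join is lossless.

Yes

Common attributes: Movie1 ∩ Movie2 = {Studio, Year, MovieID}.
Closure of {Studio, Year, MovieID}: MovieID → Genre applies, adding Genre; Year, Genre → Budget applies, adding Budget. So (Studio, Year, MovieID)⁺ = {Studio, Year, Genre, Budget, MovieID}.
This closure contains every attribute of Movie1, so Movie1 ∩ Movie2 → Movie1. The join is lossless.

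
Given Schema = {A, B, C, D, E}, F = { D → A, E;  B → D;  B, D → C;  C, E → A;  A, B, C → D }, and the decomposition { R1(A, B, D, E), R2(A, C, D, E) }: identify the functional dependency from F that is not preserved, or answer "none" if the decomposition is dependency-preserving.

Check B, D → C: no single fragment contains all of {B, C, D}, and the restricted closure of {B, D} across the fragments never reaches {C}.
D → A, E is preserved.
B → D is preserved.
C, E → A is preserved.
A, B, C → D is preserved.

B, D → C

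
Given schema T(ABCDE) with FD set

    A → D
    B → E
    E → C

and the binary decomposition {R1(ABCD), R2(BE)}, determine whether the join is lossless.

Common attributes: R1 ∩ R2 = {B}.
Closure of {B}: B → E applies, adding E; E → C applies, adding C. So (B)⁺ = {BCE}.
This closure contains every attribute of R2, so R1 ∩ R2 → R2. The join is lossless.

Yes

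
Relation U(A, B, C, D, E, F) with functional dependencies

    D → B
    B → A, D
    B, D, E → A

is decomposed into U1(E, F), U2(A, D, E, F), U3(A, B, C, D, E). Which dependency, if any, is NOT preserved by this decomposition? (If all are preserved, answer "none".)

none

D → B lies within U3.
B → A, D lies within U3.
B, D, E → A lies within U3.
Every dependency is enforceable on the fragments, so the decomposition is dependency-preserving.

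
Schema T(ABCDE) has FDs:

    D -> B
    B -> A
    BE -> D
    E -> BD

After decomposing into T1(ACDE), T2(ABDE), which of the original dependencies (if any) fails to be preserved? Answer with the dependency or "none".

D → B lies within T2.
B → A lies within T2.
BE → D lies within T2.
E → BD lies within T2.
Every dependency is enforceable on the fragments, so the decomposition is dependency-preserving.

none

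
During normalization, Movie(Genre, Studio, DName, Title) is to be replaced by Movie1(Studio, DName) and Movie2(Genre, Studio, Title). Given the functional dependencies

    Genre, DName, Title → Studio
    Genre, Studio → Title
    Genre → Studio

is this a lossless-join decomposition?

No

Common attributes: Movie1 ∩ Movie2 = {Studio}.
No dependency enlarges {Studio}, so (Studio)⁺ = {Studio}.
The closure contains neither all of Movie1 = {Studio, DName} nor all of Movie2 = {Genre, Studio, Title}, so the common attributes are not a superkey of either fragment. The join is lossy.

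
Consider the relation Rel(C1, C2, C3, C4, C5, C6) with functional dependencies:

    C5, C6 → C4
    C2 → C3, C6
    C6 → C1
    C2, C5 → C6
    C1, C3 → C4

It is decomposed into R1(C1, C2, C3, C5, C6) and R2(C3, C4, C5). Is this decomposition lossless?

Common attributes: R1 ∩ R2 = {C3, C5}.
No dependency enlarges {C3, C5}, so (C3, C5)⁺ = {C3, C5}.
The closure contains neither all of R1 = {C1, C2, C3, C5, C6} nor all of R2 = {C3, C4, C5}, so the common attributes are not a superkey of either fragment. The join is lossy.

No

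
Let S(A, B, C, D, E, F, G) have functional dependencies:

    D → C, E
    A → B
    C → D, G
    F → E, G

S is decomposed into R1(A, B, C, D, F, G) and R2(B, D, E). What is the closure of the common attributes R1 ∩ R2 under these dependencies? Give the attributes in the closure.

R1 ∩ R2 = {B, D}.
D → C, E applies, adding C, E
C → D, G applies, adding G
Closure: {B, C, D, E, G}.

B, C, D, E, G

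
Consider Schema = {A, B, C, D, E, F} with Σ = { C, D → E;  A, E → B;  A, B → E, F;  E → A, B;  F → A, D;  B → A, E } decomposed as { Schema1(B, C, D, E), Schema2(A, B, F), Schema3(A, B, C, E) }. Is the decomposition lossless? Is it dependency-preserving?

Lossless test (chase): Rows 2 and 3 agree on A, B; apply A, B→E, F and equate their E, F entries. Rows 1 and 2 agree on E; apply E→A, B and equate their A, B entries. Rows 2 and 3 agree on F; apply F→A, D and equate their A, D entries. Rows 1 and 2 agree on A, B; apply A, B→E, F and equate their E, F entries. Rows 1 and 2 agree on F; apply F→A, D and equate their A, D entries. Row 1 is now all distinguished symbols — the join is lossless.
Dependency preservation: the restricted closure of {F} across the fragments never reaches {A, D}, so F → A, D cannot be enforced without a join — not preserved.

lossless but not dependency-preserving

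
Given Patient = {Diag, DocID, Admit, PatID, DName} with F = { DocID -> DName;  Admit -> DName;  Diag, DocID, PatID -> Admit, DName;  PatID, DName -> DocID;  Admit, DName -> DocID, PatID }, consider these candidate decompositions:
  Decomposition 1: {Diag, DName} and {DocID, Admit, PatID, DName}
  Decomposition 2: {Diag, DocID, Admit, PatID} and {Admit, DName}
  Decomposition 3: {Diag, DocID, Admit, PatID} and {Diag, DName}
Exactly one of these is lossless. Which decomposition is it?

Decomposition 1: common = {DName}, closure = {DName} → lossy.
Decomposition 2: common = {Admit}, closure = {DocID, Admit, PatID, DName} → lossless.
Decomposition 3: common = {Diag}, closure = {Diag} → lossy.

Decomposition 2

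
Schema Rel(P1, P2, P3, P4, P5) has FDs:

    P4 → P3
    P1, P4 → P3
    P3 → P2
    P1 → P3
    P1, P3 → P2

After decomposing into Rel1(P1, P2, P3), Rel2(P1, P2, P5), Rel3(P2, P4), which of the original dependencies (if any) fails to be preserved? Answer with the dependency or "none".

Check P4 → P3: no single fragment contains all of {P3, P4}, and the restricted closure of {P4} across the fragments never reaches {P3}.
P1, P4 → P3 is preserved.
P3 → P2 is preserved.
P1 → P3 is preserved.
P1, P3 → P2 is preserved.

P4 → P3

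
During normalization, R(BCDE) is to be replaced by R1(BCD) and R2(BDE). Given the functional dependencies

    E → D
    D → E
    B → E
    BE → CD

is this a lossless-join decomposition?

Common attributes: R1 ∩ R2 = {BD}.
Closure of {BD}: D → E applies, adding E; BE → CD applies, adding C. So (BD)⁺ = {BCDE}.
This closure contains every attribute of R1, so R1 ∩ R2 → R1. The join is lossless.

Yes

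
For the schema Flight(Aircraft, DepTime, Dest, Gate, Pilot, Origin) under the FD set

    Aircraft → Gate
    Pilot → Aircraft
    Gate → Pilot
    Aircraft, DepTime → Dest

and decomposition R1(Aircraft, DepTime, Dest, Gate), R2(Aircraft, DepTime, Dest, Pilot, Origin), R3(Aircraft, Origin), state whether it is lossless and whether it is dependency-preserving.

Lossless test (chase): Rows 1 and 2 agree on Aircraft; apply Aircraft→Gate and equate their Gate entries. Rows 1 and 3 agree on Aircraft; apply Aircraft→Gate and equate their Gate entries. Rows 1 and 2 agree on Gate; apply Gate→Pilot and equate their Pilot entries. Rows 1 and 3 agree on Gate; apply Gate→Pilot and equate their Pilot entries. Row 2 is now all distinguished symbols — the join is lossless.
Dependency preservation: Gate → Pilot is not contained in any single fragment, but the restricted closure of its left-hand side across the fragments still reaches the right-hand side; the remaining FDs each lie inside some fragment. All dependencies are preserved.

lossless and dependency-preserving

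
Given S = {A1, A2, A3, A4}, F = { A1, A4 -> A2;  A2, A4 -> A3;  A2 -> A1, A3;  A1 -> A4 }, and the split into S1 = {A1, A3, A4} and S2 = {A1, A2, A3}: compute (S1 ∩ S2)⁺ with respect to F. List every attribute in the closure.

S1 ∩ S2 = {A1, A3}.
A1 → A4 applies, adding A4
A1, A4 → A2 applies, adding A2
Closure: {A1, A2, A3, A4}.

A1, A2, A3, A4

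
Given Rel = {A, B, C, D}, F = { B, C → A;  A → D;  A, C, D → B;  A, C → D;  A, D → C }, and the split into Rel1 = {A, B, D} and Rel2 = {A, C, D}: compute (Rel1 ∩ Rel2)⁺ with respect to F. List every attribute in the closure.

Rel1 ∩ Rel2 = {A, D}.
A, D → C applies, adding C
A, C, D → B applies, adding B
Closure: {A, B, C, D}.

A, B, C, D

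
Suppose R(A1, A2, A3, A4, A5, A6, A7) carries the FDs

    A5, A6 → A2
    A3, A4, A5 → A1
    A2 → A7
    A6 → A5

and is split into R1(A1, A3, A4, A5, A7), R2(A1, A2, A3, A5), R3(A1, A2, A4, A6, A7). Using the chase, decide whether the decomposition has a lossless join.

No

Chase test. Columns are A1, A2, A3, A4, A5, A6, A7; row i has aⱼ where attribute j ∈ Ri, else bᵢⱼ.
Initial tableau (one row per fragment):
  row 1: a1 b12 a3 a4 a5 b16 a7
  row 2: a1 a2 a3 b24 a5 b26 b27
  row 3: a1 a2 b33 a4 b35 a6 a7
Rows 2 and 3 agree on A2; apply A2→A7 and equate their A7 entries.
No row becomes fully distinguished — the join is lossy.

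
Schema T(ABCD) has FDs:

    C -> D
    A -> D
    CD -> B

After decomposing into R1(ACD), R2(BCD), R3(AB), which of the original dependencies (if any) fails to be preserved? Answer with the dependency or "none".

none

C → D lies within R1.
A → D lies within R1.
CD → B lies within R2.
Every dependency is enforceable on the fragments, so the decomposition is dependency-preserving.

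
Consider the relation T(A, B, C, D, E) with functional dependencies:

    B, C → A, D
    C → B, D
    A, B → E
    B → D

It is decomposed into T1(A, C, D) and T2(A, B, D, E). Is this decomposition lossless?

No

Common attributes: T1 ∩ T2 = {A, D}.
No dependency enlarges {A, D}, so (A, D)⁺ = {A, D}.
The closure contains neither all of T1 = {A, C, D} nor all of T2 = {A, B, D, E}, so the common attributes are not a superkey of either fragment. The join is lossy.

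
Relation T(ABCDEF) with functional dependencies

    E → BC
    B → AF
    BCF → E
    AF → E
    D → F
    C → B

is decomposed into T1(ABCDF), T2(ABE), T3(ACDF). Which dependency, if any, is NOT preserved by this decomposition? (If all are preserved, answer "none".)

none

E → BC: restricted closure across fragments reaches BC.
B → AF lies within T1.
BCF → E: restricted closure across fragments reaches E.
AF → E: restricted closure across fragments reaches E.
D → F lies within T1.
C → B lies within T1.
Every dependency is enforceable on the fragments, so the decomposition is dependency-preserving.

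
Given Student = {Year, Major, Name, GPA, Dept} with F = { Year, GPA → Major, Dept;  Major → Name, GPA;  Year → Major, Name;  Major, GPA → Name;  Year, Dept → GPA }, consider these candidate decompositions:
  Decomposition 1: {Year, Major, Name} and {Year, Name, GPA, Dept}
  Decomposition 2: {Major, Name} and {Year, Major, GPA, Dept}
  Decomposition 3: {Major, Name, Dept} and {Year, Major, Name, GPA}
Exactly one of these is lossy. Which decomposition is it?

Decomposition 3

Decomposition 1: common = {Year, Name}, closure = {Year, Major, Name, GPA, Dept} → lossless.
Decomposition 2: common = {Major}, closure = {Major, Name, GPA} → lossless.
Decomposition 3: common = {Major, Name}, closure = {Major, Name, GPA} → lossy.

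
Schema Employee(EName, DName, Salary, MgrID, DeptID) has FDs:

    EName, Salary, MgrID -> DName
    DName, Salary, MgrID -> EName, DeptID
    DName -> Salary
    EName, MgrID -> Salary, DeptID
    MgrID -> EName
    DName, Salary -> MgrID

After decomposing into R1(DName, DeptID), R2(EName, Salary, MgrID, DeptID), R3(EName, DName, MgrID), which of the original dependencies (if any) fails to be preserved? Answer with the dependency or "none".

EName, Salary, MgrID → DName: restricted closure across fragments reaches DName.
DName, Salary, MgrID → EName, DeptID: restricted closure across fragments reaches EName, DeptID.
DName → Salary: restricted closure across fragments reaches Salary.
EName, MgrID → Salary, DeptID lies within R2.
MgrID → EName lies within R2.
DName, Salary → MgrID: restricted closure across fragments reaches MgrID.
Every dependency is enforceable on the fragments, so the decomposition is dependency-preserving.

none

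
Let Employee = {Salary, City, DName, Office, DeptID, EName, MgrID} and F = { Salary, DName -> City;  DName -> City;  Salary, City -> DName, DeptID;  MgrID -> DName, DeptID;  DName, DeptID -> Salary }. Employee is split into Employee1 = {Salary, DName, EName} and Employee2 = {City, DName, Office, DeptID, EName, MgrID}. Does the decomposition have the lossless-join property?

No

Common attributes: Employee1 ∩ Employee2 = {DName, EName}.
Closure of {DName, EName}: DName → City applies, adding City. So (DName, EName)⁺ = {City, DName, EName}.
The closure contains neither all of Employee1 = {Salary, DName, EName} nor all of Employee2 = {City, DName, Office, DeptID, EName, MgrID}, so the common attributes are not a superkey of either fragment. The join is lossy.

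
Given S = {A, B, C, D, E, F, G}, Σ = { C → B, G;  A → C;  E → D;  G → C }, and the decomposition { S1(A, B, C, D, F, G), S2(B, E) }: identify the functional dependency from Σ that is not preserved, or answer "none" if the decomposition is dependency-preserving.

Check E → D: no single fragment contains all of {D, E}, and the restricted closure of {E} across the fragments never reaches {D}.
C → B, G is preserved.
A → C is preserved.
G → C is preserved.

E → D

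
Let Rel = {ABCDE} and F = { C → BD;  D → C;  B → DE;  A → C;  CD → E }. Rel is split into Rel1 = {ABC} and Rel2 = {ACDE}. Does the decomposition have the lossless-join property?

Yes

Common attributes: Rel1 ∩ Rel2 = {AC}.
Closure of {AC}: C → BD applies, adding BD; B → DE applies, adding E. So (AC)⁺ = {ABCDE}.
This closure contains every attribute of Rel1, so Rel1 ∩ Rel2 → Rel1. The join is lossless.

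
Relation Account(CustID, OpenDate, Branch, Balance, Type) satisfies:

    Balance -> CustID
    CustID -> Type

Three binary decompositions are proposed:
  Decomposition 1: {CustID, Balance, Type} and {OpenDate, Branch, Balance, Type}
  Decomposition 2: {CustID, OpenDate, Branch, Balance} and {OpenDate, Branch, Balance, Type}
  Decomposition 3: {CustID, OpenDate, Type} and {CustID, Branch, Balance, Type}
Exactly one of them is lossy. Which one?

Decomposition 3

Decomposition 1: common = {Balance, Type}, closure = {CustID, Balance, Type} → lossless.
Decomposition 2: common = {OpenDate, Branch, Balance}, closure = {CustID, OpenDate, Branch, Balance, Type} → lossless.
Decomposition 3: common = {CustID, Type}, closure = {CustID, Type} → lossy.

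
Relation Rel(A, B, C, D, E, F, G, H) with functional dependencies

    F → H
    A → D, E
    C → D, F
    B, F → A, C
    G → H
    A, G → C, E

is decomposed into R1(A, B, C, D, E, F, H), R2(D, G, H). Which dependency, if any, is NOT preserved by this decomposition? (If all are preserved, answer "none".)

Check A, G → C, E: no single fragment contains all of {A, C, E, G}, and the restricted closure of {A, G} across the fragments never reaches {C, E}.
F → H is preserved.
A → D, E is preserved.
C → D, F is preserved.
B, F → A, C is preserved.
G → H is preserved.

A, G → C, E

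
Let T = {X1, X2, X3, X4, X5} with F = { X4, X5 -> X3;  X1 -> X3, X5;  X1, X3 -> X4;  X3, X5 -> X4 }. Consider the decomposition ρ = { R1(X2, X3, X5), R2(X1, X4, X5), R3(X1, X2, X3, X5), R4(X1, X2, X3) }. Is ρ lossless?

Chase test. Columns are X1, X2, X3, X4, X5; row i has aⱼ where attribute j ∈ Ri, else bᵢⱼ.
Initial tableau (one row per fragment):
  row 1: b11 a2 a3 b14 a5
  row 2: a1 b22 b23 a4 a5
  row 3: a1 a2 a3 b34 a5
  row 4: a1 a2 a3 b44 b45
Rows 2 and 3 agree on X1; apply X1→X3, X5 and equate their X3, X5 entries.
Rows 2 and 4 agree on X1; apply X1→X3, X5 and equate their X3, X5 entries.
Rows 2 and 3 agree on X1, X3; apply X1, X3→X4 and equate their X4 entries.
Rows 2 and 4 agree on X1, X3; apply X1, X3→X4 and equate their X4 entries.
Rows 1 and 2 agree on X3, X5; apply X3, X5→X4 and equate their X4 entries.
Row 3 is now all distinguished symbols — the join is lossless.

Yes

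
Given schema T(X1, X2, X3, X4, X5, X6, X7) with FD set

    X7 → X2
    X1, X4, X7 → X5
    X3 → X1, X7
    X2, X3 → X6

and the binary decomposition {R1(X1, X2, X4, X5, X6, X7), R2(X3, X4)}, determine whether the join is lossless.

No

Common attributes: R1 ∩ R2 = {X4}.
No dependency enlarges {X4}, so (X4)⁺ = {X4}.
The closure contains neither all of R1 = {X1, X2, X4, X5, X6, X7} nor all of R2 = {X3, X4}, so the common attributes are not a superkey of either fragment. The join is lossy.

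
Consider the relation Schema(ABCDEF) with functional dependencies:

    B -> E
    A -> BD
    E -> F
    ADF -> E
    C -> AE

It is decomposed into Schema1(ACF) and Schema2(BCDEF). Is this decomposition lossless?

Common attributes: Schema1 ∩ Schema2 = {CF}.
Closure of {CF}: C → AE applies, adding AE; A → BD applies, adding BD. So (CF)⁺ = {ABCDEF}.
This closure contains every attribute of Schema1, so Schema1 ∩ Schema2 → Schema1. The join is lossless.

Yes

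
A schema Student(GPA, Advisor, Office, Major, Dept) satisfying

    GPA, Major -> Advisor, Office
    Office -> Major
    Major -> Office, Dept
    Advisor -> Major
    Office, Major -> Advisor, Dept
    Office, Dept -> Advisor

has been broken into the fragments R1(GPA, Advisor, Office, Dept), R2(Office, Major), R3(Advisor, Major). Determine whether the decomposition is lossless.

Chase test. Columns are GPA, Advisor, Office, Major, Dept; row i has aⱼ where attribute j ∈ Ri, else bᵢⱼ.
Initial tableau (one row per fragment):
  row 1: a1 a2 a3 b14 a5
  row 2: b21 b22 a3 a4 b25
  row 3: b31 a2 b33 a4 b35
Rows 1 and 2 agree on Office; apply Office→Major and equate their Major entries.
Rows 1 and 2 agree on Major; apply Major→Office, Dept and equate their Office, Dept entries.
Rows 1 and 3 agree on Major; apply Major→Office, Dept and equate their Office, Dept entries.
Rows 1 and 2 agree on Office, Major; apply Office, Major→Advisor, Dept and equate their Advisor, Dept entries.
Row 1 is now all distinguished symbols — the join is lossless.

Yes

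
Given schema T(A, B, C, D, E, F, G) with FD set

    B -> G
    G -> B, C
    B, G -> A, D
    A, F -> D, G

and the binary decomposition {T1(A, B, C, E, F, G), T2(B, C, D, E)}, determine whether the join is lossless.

Yes

Common attributes: T1 ∩ T2 = {B, C, E}.
Closure of {B, C, E}: B → G applies, adding G; B, G → A, D applies, adding A, D. So (B, C, E)⁺ = {A, B, C, D, E, G}.
This closure contains every attribute of T2, so T1 ∩ T2 → T2. The join is lossless.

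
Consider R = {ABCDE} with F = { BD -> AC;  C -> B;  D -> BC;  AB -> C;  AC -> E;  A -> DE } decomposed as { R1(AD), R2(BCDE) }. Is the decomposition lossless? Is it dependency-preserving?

Lossless test: (D)⁺ = {ABCDE}, which contains all of one fragment — lossless.
Dependency preservation: BD → AC; AB → C; AC → E; A → DE are not contained in any single fragment, but the restricted closure of each left-hand side across the fragments still reaches the right-hand side; the remaining FDs each lie inside some fragment. All dependencies are preserved.

lossless and dependency-preserving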